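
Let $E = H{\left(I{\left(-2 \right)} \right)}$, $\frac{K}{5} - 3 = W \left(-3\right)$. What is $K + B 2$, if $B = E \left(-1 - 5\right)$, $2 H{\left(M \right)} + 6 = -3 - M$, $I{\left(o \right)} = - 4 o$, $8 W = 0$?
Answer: $117$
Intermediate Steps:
$W = 0$ ($W = \frac{1}{8} \cdot 0 = 0$)
$K = 15$ ($K = 15 + 5 \cdot 0 \left(-3\right) = 15 + 5 \cdot 0 = 15 + 0 = 15$)
$H{\left(M \right)} = - \frac{9}{2} - \frac{M}{2}$ ($H{\left(M \right)} = -3 + \frac{-3 - M}{2} = -3 - \left(\frac{3}{2} + \frac{M}{2}\right) = - \frac{9}{2} - \frac{M}{2}$)
$E = - \frac{17}{2}$ ($E = - \frac{9}{2} - \frac{\left(-4\right) \left(-2\right)}{2} = - \frac{9}{2} - 4 = - \frac{17}{2} \approx -8.5$)
$B = 51$ ($B = - \frac{17 \left(-1 - 5\right)}{2} = \left(- \frac{17}{2}\right) \left(-6\right) = 51$)
$K + B 2 = 15 + 51 \cdot 2 = 15 + 102 = 117$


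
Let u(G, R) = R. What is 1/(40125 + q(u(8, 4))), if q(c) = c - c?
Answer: 1/40125 ≈ 2.4922e-5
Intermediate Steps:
q(c) = 0
1/(40125 + q(u(8, 4))) = 1/(40125 + 0) = 1/40125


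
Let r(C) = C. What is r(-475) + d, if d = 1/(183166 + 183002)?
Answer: -173929799/366168 ≈ -475.00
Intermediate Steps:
d = 1/366168 ≈ 2.7310e-6
r(-475) + d = -475 + 1/366168 = -173929799/366168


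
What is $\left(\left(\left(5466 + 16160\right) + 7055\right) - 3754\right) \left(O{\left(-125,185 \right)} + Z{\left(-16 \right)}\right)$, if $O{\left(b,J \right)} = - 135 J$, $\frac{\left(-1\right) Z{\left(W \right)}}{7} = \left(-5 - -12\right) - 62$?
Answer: $-612954930$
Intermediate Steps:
$Z{\left(W \right)} = 385$ ($Z{\left(W \right)} = - 7 \left(\left(-5 - -12\right) - 62\right) = - 7 \left(\left(-5 + 12\right) - 62\right) = - 7 \left(7 - 62\right) = \left(-7\right) \left(-55\right) = 385$)
$\left(\left(\left(5466 + 16160\right) + 7055\right) - 3754\right) \left(O{\left(-125,185 \right)} + Z{\left(-16 \right)}\right) = \left(\left(\left(5466 + 16160\right) + 7055\right) - 3754\right) \left(\left(-135\right) 185 + 385\right) = \left(\left(21626 + 7055\right) - 3754\right) \left(-24975 + 385\right) = \left(28681 - 3754\right) \left(-24590\right) = 24927 \left(-24590\right) = -612954930$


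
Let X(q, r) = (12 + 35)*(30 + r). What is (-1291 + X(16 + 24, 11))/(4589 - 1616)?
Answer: 212/991 ≈ 0.21393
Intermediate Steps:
X(q, r) = 1410 + 47*r (X(q, r) = 47*(30 + r) = 1410 + 47*r)
(-1291 + X(16 + 24, 11))/(4589 - 1616) = (-1291 + (1410 + 47*11))/(4589 - 1616) = (-1291 + (1410 + 517))/2973 = (-1291 + 1927)*(1/2973) = 636*(1/2973) = 212/991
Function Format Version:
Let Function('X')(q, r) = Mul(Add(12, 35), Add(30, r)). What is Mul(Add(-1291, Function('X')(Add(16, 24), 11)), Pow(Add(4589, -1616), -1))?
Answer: Rational(212, 991) ≈ 0.21393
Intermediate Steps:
Function('X')(q, r) = Add(1410, Mul(47, r)) (Function('X')(q, r) = Mul(47, Add(30, r)) = Add(1410, Mul(47, r)))
Mul(Add(-1291, Function('X')(Add(16, 24), 11)), Pow(Add(4589, -1616), -1)) = Mul(Add(-1291, Add(1410, Mul(47, 11))), Pow(Add(4589, -1616), -1)) = Mul(Add(-1291, Add(1410, 517)), Pow(2973, -1)) = Mul(Add(-1291, 1927), Rational(1, 2973)) = Mul(636, Rational(1, 2973)) = Rational(212, 991)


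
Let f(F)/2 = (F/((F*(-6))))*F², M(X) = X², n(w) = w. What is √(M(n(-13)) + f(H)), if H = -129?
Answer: I*√5378 ≈ 73.335*I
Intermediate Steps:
f(F) = -F²/3 (f(F) = 2*((F/((F*(-6))))*F²) = 2*((F/((-6*F)))*F²) = 2*((F*(-1/(6*F)))*F²) = 2*(-F²/6) = -F²/3)
√(M(n(-13)) + f(H)) = √((-13)² - ⅓*(-129)²) = √(169 - ⅓*16641) = √(169 - 5547) = √(-5378) = I*√5378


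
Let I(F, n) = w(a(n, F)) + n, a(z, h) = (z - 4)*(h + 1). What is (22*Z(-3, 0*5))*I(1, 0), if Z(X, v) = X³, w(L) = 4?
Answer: -2376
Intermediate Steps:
a(z, h) = (1 + h)*(-4 + z) (a(z, h) = (-4 + z)*(1 + h) = (1 + h)*(-4 + z))
I(F, n) = 4 + n
(22*Z(-3, 0*5))*I(1, 0) = (22*(-3)³)*(4 + 0) = (22*(-27))*4 = -594*4 = -2376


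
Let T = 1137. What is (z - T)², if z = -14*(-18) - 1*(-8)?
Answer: 769129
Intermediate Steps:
z = 260 (z = 252 + 8 = 260)
(z - T)² = (260 - 1*1137)² = (260 - 1137)² = (-877)² = 769129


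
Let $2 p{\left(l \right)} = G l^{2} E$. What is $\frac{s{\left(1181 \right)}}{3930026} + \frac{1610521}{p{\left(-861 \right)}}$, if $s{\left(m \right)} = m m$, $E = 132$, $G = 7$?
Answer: $\frac{268304603942}{746117401113} \approx 0.3596$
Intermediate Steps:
$s{\left(m \right)} = m^{2}$
$p{\left(l \right)} = 462 l^{2}$ ($p{\left(l \right)} = \frac{7 l^{2} \cdot 132}{2} = \frac{924 l^{2}}{2} = 462 l^{2}$)
$\frac{s{\left(1181 \right)}}{3930026} + \frac{1610521}{p{\left(-861 \right)}} = \frac{1181^{2}}{3930026} + \frac{1610521}{462 \left(-861\right)^{2}} = 1394761 \cdot \frac{1}{3930026} + \frac{1610521}{462 \cdot 741321} = \frac{1394761}{3930026} + \frac{1610521}{342490302} = \frac{1394761}{3930026} + 1610521 \cdot \frac{1}{342490302} = \frac{1394761}{3930026} + \frac{3571}{759402} = \frac{268304603942}{746117401113}$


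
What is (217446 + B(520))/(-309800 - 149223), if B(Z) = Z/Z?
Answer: -217447/459023 ≈ -0.47372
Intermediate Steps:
B(Z) = 1
(217446 + B(520))/(-309800 - 149223) = (217446 + 1)/(-309800 - 149223) = 217447/(-459023) = 217447*(-1/459023) = -217447/459023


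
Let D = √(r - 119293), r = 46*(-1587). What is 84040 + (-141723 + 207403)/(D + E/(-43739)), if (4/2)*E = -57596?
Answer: 30916752982700636920/367880417092499 - 125652415947280*I*√192295/367880417092499 ≈ 84040.0 - 149.78*I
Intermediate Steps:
E = -28798 (E = (½)*(-57596) = -28798)
r = -73002
D = I*√192295 (D = √(-73002 - 119293) = √(-192295) = I*√192295 ≈ 438.51*I)
84040 + (-141723 + 207403)/(D + E/(-43739)) = 84040 + (-141723 + 207403)/(I*√192295 - 28798/(-43739)) = 84040 + 65680/(I*√192295 - 28798*(-1/43739)) = 84040 + 65680/(I*√192295 + 28798/43739) = 84040 + 65680/(28798/43739 + I*√192295)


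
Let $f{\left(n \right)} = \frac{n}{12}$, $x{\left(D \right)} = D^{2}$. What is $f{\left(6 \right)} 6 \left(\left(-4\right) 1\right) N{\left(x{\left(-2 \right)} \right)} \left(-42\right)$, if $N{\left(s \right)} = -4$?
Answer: $-2016$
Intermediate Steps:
$f{\left(n \right)} = \frac{n}{12}$ ($f{\left(n \right)} = n \frac{1}{12} = \frac{n}{12}$)
$f{\left(6 \right)} 6 \left(\left(-4\right) 1\right) N{\left(x{\left(-2 \right)} \right)} \left(-42\right) = \frac{1}{12} \cdot 6 \cdot 6 \left(\left(-4\right) 1\right) \left(-4\right) \left(-42\right) = \frac{6 \left(-4\right) \left(-4\right)}{2} \left(-42\right) = \frac{\left(-24\right) \left(-4\right)}{2} \left(-42\right) = \frac{1}{2} \cdot 96 \left(-42\right) = 48 \left(-42\right) = -2016$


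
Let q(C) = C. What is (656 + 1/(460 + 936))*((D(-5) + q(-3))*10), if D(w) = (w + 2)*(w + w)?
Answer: 123629895/698 ≈ 1.7712e+5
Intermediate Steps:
D(w) = 2*w*(2 + w) (D(w) = (2 + w)*(2*w) = 2*w*(2 + w))
(656 + 1/(460 + 936))*((D(-5) + q(-3))*10) = (656 + 1/(460 + 936))*((2*(-5)*(2 - 5) - 3)*10) = (656 + 1/1396)*((2*(-5)*(-3) - 3)*10) = (656 + 1/1396)*((30 - 3)*10) = 915777*(27*10)/1396 = (915777/1396)*270 = 123629895/698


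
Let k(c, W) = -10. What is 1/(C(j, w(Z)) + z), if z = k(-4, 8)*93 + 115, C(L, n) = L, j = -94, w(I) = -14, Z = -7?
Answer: -1/909 ≈ -0.0011001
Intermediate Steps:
z = -815 (z = -10*93 + 115 = -930 + 115 = -815)
1/(C(j, w(Z)) + z) = 1/(-94 - 815) = 1/(-909) = -1/909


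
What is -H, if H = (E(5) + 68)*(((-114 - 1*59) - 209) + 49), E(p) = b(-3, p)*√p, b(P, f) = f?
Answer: 22644 + 1665*√5 ≈ 26367.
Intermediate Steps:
E(p) = p^(3/2) (E(p) = p*√p = p^(3/2))
H = -22644 - 1665*√5 (H = (5^(3/2) + 68)*(((-114 - 1*59) - 209) + 49) = (5*√5 + 68)*(((-114 - 59) - 209) + 49) = (68 + 5*√5)*((-173 - 209) + 49) = (68 + 5*√5)*(-382 + 49) = (68 + 5*√5)*(-333) = -22644 - 1665*√5 ≈ -26367.)
-H = -(-22644 - 1665*√5) = 22644 + 1665*√5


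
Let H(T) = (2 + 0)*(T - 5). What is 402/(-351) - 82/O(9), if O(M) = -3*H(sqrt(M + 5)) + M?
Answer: -56716/13221 - 164*sqrt(14)/339 ≈ -6.1000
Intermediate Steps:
H(T) = -10 + 2*T (H(T) = 2*(-5 + T) = -10 + 2*T)
O(M) = 30 + M - 6*sqrt(5 + M) (O(M) = -3*(-10 + 2*sqrt(M + 5)) + M = -3*(-10 + 2*sqrt(5 + M)) + M = (30 - 6*sqrt(5 + M)) + M = 30 + M - 6*sqrt(5 + M))
402/(-351) - 82/O(9) = 402/(-351) - 82/(30 + 9 - 6*sqrt(5 + 9)) = 402*(-1/351) - 82/(30 + 9 - 6*sqrt(14)) = -134/117 - 82/(39 - 6*sqrt(14))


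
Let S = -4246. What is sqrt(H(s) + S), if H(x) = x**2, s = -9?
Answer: 7*I*sqrt(85) ≈ 64.537*I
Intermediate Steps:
sqrt(H(s) + S) = sqrt((-9)**2 - 4246) = sqrt(81 - 4246) = sqrt(-4165) = 7*I*sqrt(85)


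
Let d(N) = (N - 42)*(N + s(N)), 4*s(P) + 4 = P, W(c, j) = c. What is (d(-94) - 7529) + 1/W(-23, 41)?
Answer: 197500/23 ≈ 8587.0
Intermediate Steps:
s(P) = -1 + P/4
d(N) = (-1 + 5*N/4)*(-42 + N) (d(N) = (N - 42)*(N + (-1 + N/4)) = (-42 + N)*(-1 + 5*N/4) = (-1 + 5*N/4)*(-42 + N))
(d(-94) - 7529) + 1/W(-23, 41) = ((42 - 107/2*(-94) + (5/4)*(-94)²) - 7529) + 1/(-23) = ((42 + 5029 + (5/4)*8836) - 7529) - 1/23 = ((42 + 5029 + 11045) - 7529) - 1/23 = (16116 - 7529) - 1/23 = 8587 - 1/23 = 197500/23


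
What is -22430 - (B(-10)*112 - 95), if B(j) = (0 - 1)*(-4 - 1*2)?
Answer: -23007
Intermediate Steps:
B(j) = 6 (B(j) = -(-4 - 2) = -1*(-6) = 6)
-22430 - (B(-10)*112 - 95) = -22430 - (6*112 - 95) = -22430 - (672 - 95) = -22430 - 1*577 = -22430 - 577 = -23007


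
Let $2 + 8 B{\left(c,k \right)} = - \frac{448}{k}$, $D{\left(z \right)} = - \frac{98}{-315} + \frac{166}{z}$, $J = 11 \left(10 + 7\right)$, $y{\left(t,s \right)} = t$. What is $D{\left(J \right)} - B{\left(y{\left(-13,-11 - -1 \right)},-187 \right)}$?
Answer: $\frac{3517}{3060} \approx 1.1493$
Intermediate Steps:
$J = 187$ ($J = 11 \cdot 17 = 187$)
$D{\left(z \right)} = \frac{14}{45} + \frac{166}{z}$ ($D{\left(z \right)} = \left(-98\right) \left(- \frac{1}{315}\right) + \frac{166}{z} = \frac{14}{45} + \frac{166}{z}$)
$B{\left(c,k \right)} = - \frac{1}{4} - \frac{56}{k}$ ($B{\left(c,k \right)} = - \frac{1}{4} + \frac{\left(-448\right) \frac{1}{k}}{8} = - \frac{1}{4} - \frac{56}{k}$)
$D{\left(J \right)} - B{\left(y{\left(-13,-11 - -1 \right)},-187 \right)} = \left(\frac{14}{45} + \frac{166}{187}\right) - \frac{-224 - -187}{4 \left(-187\right)} = \left(\frac{14}{45} + 166 \cdot \frac{1}{187}\right) - \frac{1}{4} \left(- \frac{1}{187}\right) \left(-224 + 187\right) = \left(\frac{14}{45} + \frac{166}{187}\right) - \frac{1}{4} \left(- \frac{1}{187}\right) \left(-37\right) = \frac{10088}{8415} - \frac{37}{748} = \frac{3517}{3060}$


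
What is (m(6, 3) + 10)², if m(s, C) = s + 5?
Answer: 441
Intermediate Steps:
m(s, C) = 5 + s
(m(6, 3) + 10)² = ((5 + 6) + 10)² = (11 + 10)² = 21² = 441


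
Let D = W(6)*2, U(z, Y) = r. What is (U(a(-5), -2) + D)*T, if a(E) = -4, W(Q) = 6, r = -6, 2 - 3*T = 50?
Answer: -96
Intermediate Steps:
T = -16 (T = ⅔ - ⅓*50 = ⅔ - 50/3 = -16)
U(z, Y) = -6
D = 12 (D = 6*2 = 12)
(U(a(-5), -2) + D)*T = (-6 + 12)*(-16) = 6*(-16) = -96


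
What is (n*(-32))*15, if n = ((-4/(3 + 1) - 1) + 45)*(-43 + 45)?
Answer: -41280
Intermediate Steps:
n = 86 (n = ((-4/4 - 1) + 45)*2 = ((-4*¼ - 1) + 45)*2 = ((-1 - 1) + 45)*2 = (-2 + 45)*2 = 43*2 = 86)
(n*(-32))*15 = (86*(-32))*15 = -2752*15 = -41280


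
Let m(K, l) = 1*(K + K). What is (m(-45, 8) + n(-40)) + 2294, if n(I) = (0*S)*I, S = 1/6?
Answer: 2204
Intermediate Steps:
S = ⅙ ≈ 0.16667
m(K, l) = 2*K (m(K, l) = 1*(2*K) = 2*K)
n(I) = 0 (n(I) = (0*(⅙))*I = 0*I = 0)
(m(-45, 8) + n(-40)) + 2294 = (2*(-45) + 0) + 2294 = (-90 + 0) + 2294 = -90 + 2294 = 2204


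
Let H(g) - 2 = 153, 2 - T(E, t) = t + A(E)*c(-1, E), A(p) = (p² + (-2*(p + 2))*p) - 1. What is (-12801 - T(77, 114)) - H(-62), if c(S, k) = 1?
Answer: -19082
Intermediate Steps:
A(p) = -1 + p² + p*(-4 - 2*p) (A(p) = (p² + (-2*(2 + p))*p) - 1 = (p² + (-4 - 2*p)*p) - 1 = (p² + p*(-4 - 2*p)) - 1 = -1 + p² + p*(-4 - 2*p))
T(E, t) = 3 + E² - t + 4*E (T(E, t) = 2 - (t + (-1 - E² - 4*E)*1) = 2 - (t + (-1 - E² - 4*E)) = 2 - (-1 + t - E² - 4*E) = 2 + (1 + E² - t + 4*E) = 3 + E² - t + 4*E)
H(g) = 155 (H(g) = 2 + 153 = 155)
(-12801 - T(77, 114)) - H(-62) = (-12801 - (3 + 77² - 1*114 + 4*77)) - 1*155 = (-12801 - (3 + 5929 - 114 + 308)) - 155 = (-12801 - 1*6126) - 155 = (-12801 - 6126) - 155 = -18927 - 155 = -19082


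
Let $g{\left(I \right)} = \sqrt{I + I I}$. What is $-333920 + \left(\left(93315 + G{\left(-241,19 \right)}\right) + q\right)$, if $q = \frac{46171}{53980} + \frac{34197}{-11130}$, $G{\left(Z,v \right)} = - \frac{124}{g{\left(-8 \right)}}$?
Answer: $- \frac{4818539683261}{20026580} - \frac{31 \sqrt{14}}{7} \approx -2.4062 \cdot 10^{5}$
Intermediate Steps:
$g{\left(I \right)} = \sqrt{I + I^{2}}$
$G{\left(Z,v \right)} = - \frac{31 \sqrt{14}}{7}$ ($G{\left(Z,v \right)} = - \frac{124}{\sqrt{- 8 \left(1 - 8\right)}} = - \frac{124}{\sqrt{\left(-8\right) \left(-7\right)}} = - \frac{124}{\sqrt{56}} = - \frac{124}{2 \sqrt{14}} = - 124 \frac{\sqrt{14}}{28} = - \frac{31 \sqrt{14}}{7}$)
$q = - \frac{44402361}{20026580}$ ($q = 46171 \cdot \frac{1}{53980} + 34197 \left(- \frac{1}{11130}\right) = \frac{46171}{53980} - \frac{11399}{3710} = - \frac{44402361}{20026580} \approx -2.2172$)
$-333920 + \left(\left(93315 + G{\left(-241,19 \right)}\right) + q\right) = -333920 + \left(\left(93315 - \frac{31 \sqrt{14}}{7}\right) - \frac{44402361}{20026580}\right) = -333920 + \left(\frac{1868735910339}{20026580} - \frac{31 \sqrt{14}}{7}\right) = - \frac{4818539683261}{20026580} - \frac{31 \sqrt{14}}{7}$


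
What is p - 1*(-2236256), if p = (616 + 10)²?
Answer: 2628132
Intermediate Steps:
p = 391876 (p = 626² = 391876)
p - 1*(-2236256) = 391876 - 1*(-2236256) = 391876 + 2236256 = 2628132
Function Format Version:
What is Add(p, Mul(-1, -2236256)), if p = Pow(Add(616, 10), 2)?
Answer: 2628132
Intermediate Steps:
p = 391876 (p = Pow(626, 2) = 391876)
Add(p, Mul(-1, -2236256)) = Add(391876, Mul(-1, -2236256)) = Add(391876, 2236256) = 2628132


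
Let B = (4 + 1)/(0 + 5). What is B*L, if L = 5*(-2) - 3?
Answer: -13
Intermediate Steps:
L = -13 (L = -10 - 3 = -13)
B = 1 (B = 5/5 = 5*(1/5) = 1)
B*L = 1*(-13) = -13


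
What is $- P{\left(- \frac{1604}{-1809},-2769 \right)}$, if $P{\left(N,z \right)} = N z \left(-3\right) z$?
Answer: $\frac{1366494116}{67} \approx 2.0395 \cdot 10^{7}$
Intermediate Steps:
$P{\left(N,z \right)} = - 3 N z^{2}$ ($P{\left(N,z \right)} = - 3 N z z = - 3 N z^{2}$)
$- P{\left(- \frac{1604}{-1809},-2769 \right)} = - \left(-3\right) \left(- \frac{1604}{-1809}\right) \left(-2769\right)^{2} = - \left(-3\right) \left(\left(-1604\right) \left(- \frac{1}{1809}\right)\right) 7667361 = - \frac{\left(-3\right) 1604 \cdot 7667361}{1809} = \left(-1\right) \left(- \frac{1366494116}{67}\right) = \frac{1366494116}{67}$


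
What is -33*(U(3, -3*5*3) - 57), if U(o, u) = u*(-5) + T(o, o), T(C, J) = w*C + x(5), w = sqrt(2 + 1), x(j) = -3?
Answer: -5445 - 99*sqrt(3) ≈ -5616.5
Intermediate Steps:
w = sqrt(3) ≈ 1.7320
T(C, J) = -3 + C*sqrt(3) (T(C, J) = sqrt(3)*C - 3 = C*sqrt(3) - 3 = -3 + C*sqrt(3))
U(o, u) = -3 - 5*u + o*sqrt(3) (U(o, u) = u*(-5) + (-3 + o*sqrt(3)) = -5*u + (-3 + o*sqrt(3)) = -3 - 5*u + o*sqrt(3))
-33*(U(3, -3*5*3) - 57) = -33*((-3 - 5*(-3*5)*3 + 3*sqrt(3)) - 57) = -33*((-3 - (-75)*3 + 3*sqrt(3)) - 57) = -33*((-3 - 5*(-45) + 3*sqrt(3)) - 57) = -33*((-3 + 225 + 3*sqrt(3)) - 57) = -33*((222 + 3*sqrt(3)) - 57) = -33*(165 + 3*sqrt(3)) = -5445 - 99*sqrt(3)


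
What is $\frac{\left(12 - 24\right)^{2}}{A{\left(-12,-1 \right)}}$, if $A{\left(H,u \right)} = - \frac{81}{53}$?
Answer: $- \frac{848}{9} \approx -94.222$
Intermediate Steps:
$A{\left(H,u \right)} = - \frac{81}{53}$ ($A{\left(H,u \right)} = \left(-81\right) \frac{1}{53} = - \frac{81}{53}$)
$\frac{\left(12 - 24\right)^{2}}{A{\left(-12,-1 \right)}} = \frac{\left(12 - 24\right)^{2}}{- \frac{81}{53}} = \left(-12\right)^{2} \left(- \frac{53}{81}\right) = 144 \left(- \frac{53}{81}\right) = - \frac{848}{9}$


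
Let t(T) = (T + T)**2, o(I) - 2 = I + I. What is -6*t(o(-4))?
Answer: -864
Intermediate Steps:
o(I) = 2 + 2*I (o(I) = 2 + (I + I) = 2 + 2*I)
t(T) = 4*T**2 (t(T) = (2*T)**2 = 4*T**2)
-6*t(o(-4)) = -24*(2 + 2*(-4))**2 = -24*(2 - 8)**2 = -24*(-6)**2 = -24*36 = -6*144 = -864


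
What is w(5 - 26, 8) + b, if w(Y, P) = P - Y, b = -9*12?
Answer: -79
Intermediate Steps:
b = -108
w(5 - 26, 8) + b = (8 - (5 - 26)) - 108 = (8 - 1*(-21)) - 108 = (8 + 21) - 108 = 29 - 108 = -79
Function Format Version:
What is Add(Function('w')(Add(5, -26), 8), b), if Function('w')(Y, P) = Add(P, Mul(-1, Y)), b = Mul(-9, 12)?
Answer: -79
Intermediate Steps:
b = -108
Add(Function('w')(Add(5, -26), 8), b) = Add(Add(8, Mul(-1, Add(5, -26))), -108) = Add(Add(8, Mul(-1, -21)), -108) = Add(Add(8, 21), -108) = Add(29, -108) = -79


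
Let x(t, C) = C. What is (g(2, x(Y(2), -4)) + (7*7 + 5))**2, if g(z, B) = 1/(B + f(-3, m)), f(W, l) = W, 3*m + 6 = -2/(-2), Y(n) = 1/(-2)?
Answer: 142129/49 ≈ 2900.6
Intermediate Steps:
Y(n) = -1/2
m = -5/3 (m = -2 + (-2/(-2))/3 = -2 + (-2*(-1/2))/3 = -2 + (1/3)*1 = -2 + 1/3 = -5/3 ≈ -1.6667)
g(z, B) = 1/(-3 + B) (g(z, B) = 1/(B - 3) = 1/(-3 + B))
(g(2, x(Y(2), -4)) + (7*7 + 5))**2 = (1/(-3 - 4) + (7*7 + 5))**2 = (1/(-7) + (49 + 5))**2 = (-1/7 + 54)**2 = (377/7)**2 = 142129/49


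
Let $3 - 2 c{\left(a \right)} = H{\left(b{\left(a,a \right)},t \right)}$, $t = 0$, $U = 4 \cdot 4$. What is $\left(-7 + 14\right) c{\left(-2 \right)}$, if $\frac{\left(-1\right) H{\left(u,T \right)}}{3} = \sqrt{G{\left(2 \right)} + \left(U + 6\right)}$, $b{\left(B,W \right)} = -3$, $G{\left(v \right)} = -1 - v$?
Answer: $\frac{21}{2} + \frac{21 \sqrt{19}}{2} \approx 56.268$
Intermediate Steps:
$U = 16$
$H{\left(u,T \right)} = - 3 \sqrt{19}$ ($H{\left(u,T \right)} = - 3 \sqrt{\left(-1 - 2\right) + \left(16 + 6\right)} = - 3 \sqrt{\left(-1 - 2\right) + 22} = - 3 \sqrt{-3 + 22} = - 3 \sqrt{19}$)
$c{\left(a \right)} = \frac{3}{2} + \frac{3 \sqrt{19}}{2}$ ($c{\left(a \right)} = \frac{3}{2} - \frac{\left(-3\right) \sqrt{19}}{2} = \frac{3}{2} + \frac{3 \sqrt{19}}{2}$)
$\left(-7 + 14\right) c{\left(-2 \right)} = \left(-7 + 14\right) \left(\frac{3}{2} + \frac{3 \sqrt{19}}{2}\right) = 7 \left(\frac{3}{2} + \frac{3 \sqrt{19}}{2}\right) = \frac{21}{2} + \frac{21 \sqrt{19}}{2}$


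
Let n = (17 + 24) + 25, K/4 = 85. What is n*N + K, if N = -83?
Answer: -5138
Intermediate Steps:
K = 340 (K = 4*85 = 340)
n = 66 (n = 41 + 25 = 66)
n*N + K = 66*(-83) + 340 = -5478 + 340 = -5138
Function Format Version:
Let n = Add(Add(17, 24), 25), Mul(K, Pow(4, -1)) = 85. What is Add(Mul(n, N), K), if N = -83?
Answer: -5138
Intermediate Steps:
K = 340 (K = Mul(4, 85) = 340)
n = 66 (n = Add(41, 25) = 66)
Add(Mul(n, N), K) = Add(Mul(66, -83), 340) = Add(-5478, 340) = -5138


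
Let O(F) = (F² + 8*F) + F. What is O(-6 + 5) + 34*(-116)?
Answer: -3952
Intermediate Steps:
O(F) = F² + 9*F
O(-6 + 5) + 34*(-116) = (-6 + 5)*(9 + (-6 + 5)) + 34*(-116) = -(9 - 1) - 3944 = -1*8 - 3944 = -8 - 3944 = -3952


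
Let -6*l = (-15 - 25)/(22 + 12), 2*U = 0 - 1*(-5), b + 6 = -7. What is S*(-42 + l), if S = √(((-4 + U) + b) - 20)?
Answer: -1066*I*√138/51 ≈ -245.54*I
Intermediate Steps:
b = -13 (b = -6 - 7 = -13)
U = 5/2 (U = (0 - 1*(-5))/2 = (0 + 5)/2 = (½)*5 = 5/2 ≈ 2.5000)
l = 10/51 (l = -(-15 - 25)/(6*(22 + 12)) = -(-20)/(3*34) = -⅙*(-20/17) = 10/51 ≈ 0.19608)
S = I*√138/2 (S = √(((-4 + 5/2) - 13) - 20) = √((-3/2 - 13) - 20) = √(-29/2 - 20) = √(-69/2) = I*√138/2 ≈ 5.8737*I)
S*(-42 + l) = (I*√138/2)*(-42 + 10/51) = (I*√138/2)*(-2132/51) = -1066*I*√138/51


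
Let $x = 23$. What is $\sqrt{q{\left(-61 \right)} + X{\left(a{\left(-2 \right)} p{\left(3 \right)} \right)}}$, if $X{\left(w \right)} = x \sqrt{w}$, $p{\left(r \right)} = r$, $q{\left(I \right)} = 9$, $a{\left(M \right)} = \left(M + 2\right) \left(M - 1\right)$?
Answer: $3$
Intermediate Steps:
$a{\left(M \right)} = \left(-1 + M\right) \left(2 + M\right)$ ($a{\left(M \right)} = \left(2 + M\right) \left(-1 + M\right) = \left(-1 + M\right) \left(2 + M\right)$)
$X{\left(w \right)} = 23 \sqrt{w}$
$\sqrt{q{\left(-61 \right)} + X{\left(a{\left(-2 \right)} p{\left(3 \right)} \right)}} = \sqrt{9 + 23 \sqrt{\left(-2 - 2 + \left(-2\right)^{2}\right) 3}} = \sqrt{9 + 23 \sqrt{\left(-2 - 2 + 4\right) 3}} = \sqrt{9 + 23 \sqrt{0 \cdot 3}} = \sqrt{9 + 23 \sqrt{0}} = \sqrt{9 + 23 \cdot 0} = \sqrt{9 + 0} = \sqrt{9} = 3$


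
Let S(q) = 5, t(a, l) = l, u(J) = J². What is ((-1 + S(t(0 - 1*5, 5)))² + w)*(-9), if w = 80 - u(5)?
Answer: -639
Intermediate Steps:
w = 55 (w = 80 - 1*5² = 80 - 1*25 = 80 - 25 = 55)
((-1 + S(t(0 - 1*5, 5)))² + w)*(-9) = ((-1 + 5)² + 55)*(-9) = (4² + 55)*(-9) = (16 + 55)*(-9) = 71*(-9) = -639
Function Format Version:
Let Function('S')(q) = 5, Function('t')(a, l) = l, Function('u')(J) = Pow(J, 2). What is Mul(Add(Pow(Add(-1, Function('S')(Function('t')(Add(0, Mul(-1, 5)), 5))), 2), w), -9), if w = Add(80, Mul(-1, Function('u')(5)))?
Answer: -639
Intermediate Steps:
w = 55 (w = Add(80, Mul(-1, Pow(5, 2))) = Add(80, Mul(-1, 25)) = Add(80, -25) = 55)
Mul(Add(Pow(Add(-1, Function('S')(Function('t')(Add(0, Mul(-1, 5)), 5))), 2), w), -9) = Mul(Add(Pow(Add(-1, 5), 2), 55), -9) = Mul(Add(Pow(4, 2), 55), -9) = Mul(Add(16, 55), -9) = Mul(71, -9) = -639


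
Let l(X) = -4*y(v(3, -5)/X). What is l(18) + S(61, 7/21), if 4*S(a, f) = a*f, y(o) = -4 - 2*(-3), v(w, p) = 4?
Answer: -35/12 ≈ -2.9167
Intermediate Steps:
y(o) = 2 (y(o) = -4 + 6 = 2)
l(X) = -8 (l(X) = -4*2 = -8)
S(a, f) = a*f/4 (S(a, f) = (a*f)/4 = a*f/4)
l(18) + S(61, 7/21) = -8 + (¼)*61*(7/21) = -8 + (¼)*61*(7*(1/21)) = -8 + (¼)*61*(⅓) = -8 + 61/12 = -35/12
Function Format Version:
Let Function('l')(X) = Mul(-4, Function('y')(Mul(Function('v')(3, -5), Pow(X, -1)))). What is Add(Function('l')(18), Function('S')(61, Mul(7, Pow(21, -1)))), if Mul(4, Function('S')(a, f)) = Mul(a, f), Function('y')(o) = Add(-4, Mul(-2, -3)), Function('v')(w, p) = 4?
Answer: Rational(-35, 12) ≈ -2.9167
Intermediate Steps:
Function('y')(o) = 2 (Function('y')(o) = Add(-4, 6) = 2)
Function('l')(X) = -8 (Function('l')(X) = Mul(-4, 2) = -8)
Function('S')(a, f) = Mul(Rational(1, 4), a, f) (Function('S')(a, f) = Mul(Rational(1, 4), Mul(a, f)) = Mul(Rational(1, 4), a, f))
Add(Function('l')(18), Function('S')(61, Mul(7, Pow(21, -1)))) = Add(-8, Mul(Rational(1, 4), 61, Mul(7, Pow(21, -1)))) = Add(-8, Mul(Rational(1, 4), 61, Mul(7, Rational(1, 21)))) = Add(-8, Mul(Rational(1, 4), 61, Rational(1, 3))) = Add(-8, Rational(61, 12)) = Rational(-35, 12)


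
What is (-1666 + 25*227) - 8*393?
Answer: 865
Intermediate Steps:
(-1666 + 25*227) - 8*393 = (-1666 + 5675) - 3144 = 4009 - 3144 = 865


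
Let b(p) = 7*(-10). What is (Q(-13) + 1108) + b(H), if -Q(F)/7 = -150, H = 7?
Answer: 2088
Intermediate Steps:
b(p) = -70
Q(F) = 1050 (Q(F) = -7*(-150) = 1050)
(Q(-13) + 1108) + b(H) = (1050 + 1108) - 70 = 2158 - 70 = 2088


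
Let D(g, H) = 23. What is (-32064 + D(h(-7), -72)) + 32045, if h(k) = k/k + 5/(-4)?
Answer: 4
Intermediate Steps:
h(k) = -¼ (h(k) = 1 + 5*(-¼) = 1 - 5/4 = -¼)
(-32064 + D(h(-7), -72)) + 32045 = (-32064 + 23) + 32045 = -32041 + 32045 = 4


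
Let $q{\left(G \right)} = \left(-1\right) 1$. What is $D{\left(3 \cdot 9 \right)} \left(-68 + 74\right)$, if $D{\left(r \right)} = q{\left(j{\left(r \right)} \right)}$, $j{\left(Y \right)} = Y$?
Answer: $-6$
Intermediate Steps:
$q{\left(G \right)} = -1$
$D{\left(r \right)} = -1$
$D{\left(3 \cdot 9 \right)} \left(-68 + 74\right) = - (-68 + 74) = \left(-1\right) 6 = -6$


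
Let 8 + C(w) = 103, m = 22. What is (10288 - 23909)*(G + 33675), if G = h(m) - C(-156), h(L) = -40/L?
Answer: -5031052560/11 ≈ -4.5737e+8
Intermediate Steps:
C(w) = 95 (C(w) = -8 + 103 = 95)
G = -1065/11 (G = -40/22 - 1*95 = -40*1/22 - 95 = -20/11 - 95 = -1065/11 ≈ -96.818)
(10288 - 23909)*(G + 33675) = (10288 - 23909)*(-1065/11 + 33675) = -13621*369360/11 = -5031052560/11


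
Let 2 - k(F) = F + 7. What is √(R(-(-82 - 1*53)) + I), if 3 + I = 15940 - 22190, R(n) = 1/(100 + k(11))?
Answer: I*√11030271/42 ≈ 79.076*I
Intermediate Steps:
k(F) = -5 - F (k(F) = 2 - (F + 7) = 2 - (7 + F) = 2 + (-7 - F) = -5 - F)
R(n) = 1/84 (R(n) = 1/(100 + (-5 - 1*11)) = 1/(100 + (-5 - 11)) = 1/(100 - 16) = 1/84)
I = -6253 (I = -3 + (15940 - 22190) = -3 - 6250 = -6253)
√(R(-(-82 - 1*53)) + I) = √(1/84 - 6253) = √(-525251/84) = I*√11030271/42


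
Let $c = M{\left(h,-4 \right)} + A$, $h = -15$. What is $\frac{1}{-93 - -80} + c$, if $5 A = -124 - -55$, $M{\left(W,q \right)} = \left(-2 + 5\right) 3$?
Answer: $- \frac{317}{65} \approx -4.8769$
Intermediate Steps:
$M{\left(W,q \right)} = 9$ ($M{\left(W,q \right)} = 3 \cdot 3 = 9$)
$A = - \frac{69}{5}$ ($A = \frac{-124 - -55}{5} = \frac{-124 + 55}{5} = \frac{1}{5} \left(-69\right) = - \frac{69}{5} \approx -13.8$)
$c = - \frac{24}{5}$ ($c = 9 - \frac{69}{5} = - \frac{24}{5} \approx -4.8$)
$\frac{1}{-93 - -80} + c = \frac{1}{-93 - -80} - \frac{24}{5} = \frac{1}{-93 + 80} - \frac{24}{5} = \frac{1}{-13} - \frac{24}{5} = - \frac{1}{13} - \frac{24}{5} = - \frac{317}{65}$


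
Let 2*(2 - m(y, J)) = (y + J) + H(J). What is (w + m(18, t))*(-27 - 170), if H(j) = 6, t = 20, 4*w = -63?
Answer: 28171/4 ≈ 7042.8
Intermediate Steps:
w = -63/4 (w = (¼)*(-63) = -63/4 ≈ -15.750)
m(y, J) = -1 - J/2 - y/2 (m(y, J) = 2 - ((y + J) + 6)/2 = 2 - ((J + y) + 6)/2 = 2 - (6 + J + y)/2 = 2 + (-3 - J/2 - y/2) = -1 - J/2 - y/2)
(w + m(18, t))*(-27 - 170) = (-63/4 + (-1 - ½*20 - ½*18))*(-27 - 170) = (-63/4 + (-1 - 10 - 9))*(-197) = (-63/4 - 20)*(-197) = -143/4*(-197) = 28171/4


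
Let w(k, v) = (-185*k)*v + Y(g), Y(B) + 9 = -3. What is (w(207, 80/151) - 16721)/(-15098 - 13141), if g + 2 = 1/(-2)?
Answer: 5590283/4264089 ≈ 1.3110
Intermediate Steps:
g = -5/2 (g = -2 + 1/(-2) = -2 - ½ = -5/2 ≈ -2.5000)
Y(B) = -12 (Y(B) = -9 - 3 = -12)
w(k, v) = -12 - 185*k*v (w(k, v) = (-185*k)*v - 12 = -185*k*v - 12 = -12 - 185*k*v)
(w(207, 80/151) - 16721)/(-15098 - 13141) = ((-12 - 185*207*80/151) - 16721)/(-15098 - 13141) = ((-12 - 185*207*80*(1/151)) - 16721)/(-28239) = ((-12 - 185*207*80/151) - 16721)*(-1/28239) = ((-12 - 3063600/151) - 16721)*(-1/28239) = (-3065412/151 - 16721)*(-1/28239) = -5590283/151*(-1/28239) = 5590283/4264089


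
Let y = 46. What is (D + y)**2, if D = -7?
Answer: 1521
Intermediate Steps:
(D + y)**2 = (-7 + 46)**2 = 39**2 = 1521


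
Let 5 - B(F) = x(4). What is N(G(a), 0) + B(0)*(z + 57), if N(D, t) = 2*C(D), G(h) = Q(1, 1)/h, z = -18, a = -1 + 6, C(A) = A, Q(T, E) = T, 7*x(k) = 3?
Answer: 6254/35 ≈ 178.69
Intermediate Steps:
x(k) = 3/7 (x(k) = (⅐)*3 = 3/7)
a = 5
B(F) = 32/7 (B(F) = 5 - 1*3/7 = 5 - 3/7 = 32/7)
G(h) = 1/h
N(D, t) = 2*D
N(G(a), 0) + B(0)*(z + 57) = 2/5 + 32*(-18 + 57)/7 = 2*(⅕) + (32/7)*39 = ⅖ + 1248/7 = 6254/35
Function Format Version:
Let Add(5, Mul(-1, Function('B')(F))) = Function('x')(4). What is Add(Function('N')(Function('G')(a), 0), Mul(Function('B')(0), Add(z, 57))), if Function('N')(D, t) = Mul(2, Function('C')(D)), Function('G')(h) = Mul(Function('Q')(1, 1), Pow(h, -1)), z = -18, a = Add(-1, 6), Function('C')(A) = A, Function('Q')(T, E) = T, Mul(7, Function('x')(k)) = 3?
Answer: Rational(6254, 35) ≈ 178.69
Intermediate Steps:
Function('x')(k) = Rational(3, 7) (Function('x')(k) = Mul(Rational(1, 7), 3) = Rational(3, 7))
a = 5
Function('B')(F) = Rational(32, 7) (Function('B')(F) = Add(5, Mul(-1, Rational(3, 7))) = Add(5, Rational(-3, 7)) = Rational(32, 7))
Function('G')(h) = Pow(h, -1) (Function('G')(h) = Mul(1, Pow(h, -1)) = Pow(h, -1))
Function('N')(D, t) = Mul(2, D)
Add(Function('N')(Function('G')(a), 0), Mul(Function('B')(0), Add(z, 57))) = Add(Mul(2, Pow(5, -1)), Mul(Rational(32, 7), Add(-18, 57))) = Add(Mul(2, Rational(1, 5)), Mul(Rational(32, 7), 39)) = Add(Rational(2, 5), Rational(1248, 7)) = Rational(6254, 35)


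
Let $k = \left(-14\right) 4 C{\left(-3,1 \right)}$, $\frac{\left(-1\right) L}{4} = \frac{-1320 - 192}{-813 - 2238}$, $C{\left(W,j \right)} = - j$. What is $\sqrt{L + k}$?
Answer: $\frac{2 \sqrt{172438}}{113} \approx 7.3497$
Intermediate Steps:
$L = - \frac{224}{113}$ ($L = - 4 \frac{-1320 - 192}{-813 - 2238} = - 4 \left(- \frac{1512}{-3051}\right) = - 4 \left(\left(-1512\right) \left(- \frac{1}{3051}\right)\right) = \left(-4\right) \frac{56}{113} = - \frac{224}{113} \approx -1.9823$)
$k = 56$ ($k = \left(-14\right) 4 \left(\left(-1\right) 1\right) = \left(-56\right) \left(-1\right) = 56$)
$\sqrt{L + k} = \sqrt{- \frac{224}{113} + 56} = \sqrt{\frac{6104}{113}} = \frac{2 \sqrt{172438}}{113}$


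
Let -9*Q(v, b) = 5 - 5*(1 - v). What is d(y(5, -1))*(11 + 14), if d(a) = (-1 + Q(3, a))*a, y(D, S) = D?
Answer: -1000/3 ≈ -333.33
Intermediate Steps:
Q(v, b) = -5*v/9 (Q(v, b) = -(5 - 5*(1 - v))/9 = -(5 + (-5 + 5*v))/9 = -5*v/9)
d(a) = -8*a/3 (d(a) = (-1 - 5/9*3)*a = (-1 - 5/3)*a = -8*a/3)
d(y(5, -1))*(11 + 14) = (-8/3*5)*(11 + 14) = -40/3*25 = -1000/3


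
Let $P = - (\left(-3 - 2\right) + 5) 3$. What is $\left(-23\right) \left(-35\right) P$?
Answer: $0$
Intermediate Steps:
$P = 0$ ($P = - (-5 + 5) 3 = \left(-1\right) 0 \cdot 3 = 0 \cdot 3 = 0$)
$\left(-23\right) \left(-35\right) P = \left(-23\right) \left(-35\right) 0 = 805 \cdot 0 = 0$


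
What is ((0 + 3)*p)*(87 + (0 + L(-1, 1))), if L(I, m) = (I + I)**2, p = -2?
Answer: -546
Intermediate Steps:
L(I, m) = 4*I**2 (L(I, m) = (2*I)**2 = 4*I**2)
((0 + 3)*p)*(87 + (0 + L(-1, 1))) = ((0 + 3)*(-2))*(87 + (0 + 4*(-1)**2)) = (3*(-2))*(87 + (0 + 4*1)) = -6*(87 + (0 + 4)) = -6*(87 + 4) = -6*91 = -546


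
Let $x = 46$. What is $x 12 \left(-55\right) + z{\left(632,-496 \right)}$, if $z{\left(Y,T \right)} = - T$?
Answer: $-29864$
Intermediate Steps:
$x 12 \left(-55\right) + z{\left(632,-496 \right)} = 46 \cdot 12 \left(-55\right) - -496 = 552 \left(-55\right) + 496 = -30360 + 496 = -29864$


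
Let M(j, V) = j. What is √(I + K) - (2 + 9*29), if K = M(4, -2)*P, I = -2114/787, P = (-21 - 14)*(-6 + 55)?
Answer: -263 + I*√4250535058/787 ≈ -263.0 + 82.841*I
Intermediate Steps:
P = -1715 (P = -35*49 = -1715)
I = -2114/787 (I = -2114*1/787 = -2114/787 ≈ -2.6861)
K = -6860 (K = 4*(-1715) = -6860)
√(I + K) - (2 + 9*29) = √(-2114/787 - 6860) - (2 + 9*29) = √(-5400934/787) - (2 + 261) = I*√4250535058/787 - 1*263 = I*√4250535058/787 - 263 = -263 + I*√4250535058/787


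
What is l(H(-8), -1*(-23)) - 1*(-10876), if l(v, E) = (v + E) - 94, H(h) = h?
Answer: 10797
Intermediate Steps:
l(v, E) = -94 + E + v (l(v, E) = (E + v) - 94 = -94 + E + v)
l(H(-8), -1*(-23)) - 1*(-10876) = (-94 - 1*(-23) - 8) - 1*(-10876) = (-94 + 23 - 8) + 10876 = -79 + 10876 = 10797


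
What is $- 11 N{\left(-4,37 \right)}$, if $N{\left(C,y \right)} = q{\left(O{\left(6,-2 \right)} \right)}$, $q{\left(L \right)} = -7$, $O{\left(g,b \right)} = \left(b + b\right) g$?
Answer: $77$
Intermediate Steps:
$O{\left(g,b \right)} = 2 b g$
$N{\left(C,y \right)} = -7$
$- 11 N{\left(-4,37 \right)} = \left(-11\right) \left(-7\right) = 77$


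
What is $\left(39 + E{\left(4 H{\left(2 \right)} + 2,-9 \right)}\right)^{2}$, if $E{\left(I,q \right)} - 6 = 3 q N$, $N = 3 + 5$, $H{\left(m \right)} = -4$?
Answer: $29241$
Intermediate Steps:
$N = 8$
$E{\left(I,q \right)} = 6 + 24 q$ ($E{\left(I,q \right)} = 6 + 3 q 8 = 6 + 24 q$)
$\left(39 + E{\left(4 H{\left(2 \right)} + 2,-9 \right)}\right)^{2} = \left(39 + \left(6 + 24 \left(-9\right)\right)\right)^{2} = \left(39 + \left(6 - 216\right)\right)^{2} = \left(39 - 210\right)^{2} = \left(-171\right)^{2} = 29241$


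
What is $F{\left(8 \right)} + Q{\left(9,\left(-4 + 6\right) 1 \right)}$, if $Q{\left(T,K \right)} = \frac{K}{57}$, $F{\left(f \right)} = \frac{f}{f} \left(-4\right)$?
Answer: $- \frac{226}{57} \approx -3.9649$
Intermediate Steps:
$F{\left(f \right)} = -4$ ($F{\left(f \right)} = 1 \left(-4\right) = -4$)
$Q{\left(T,K \right)} = \frac{K}{57}$ ($Q{\left(T,K \right)} = K \frac{1}{57} = \frac{K}{57}$)
$F{\left(8 \right)} + Q{\left(9,\left(-4 + 6\right) 1 \right)} = -4 + \frac{\left(-4 + 6\right) 1}{57} = -4 + \frac{2 \cdot 1}{57} = -4 + \frac{1}{57} \cdot 2 = -4 + \frac{2}{57} = - \frac{226}{57}$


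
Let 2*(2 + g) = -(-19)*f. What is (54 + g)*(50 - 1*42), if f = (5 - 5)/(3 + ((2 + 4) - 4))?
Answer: 416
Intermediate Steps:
f = 0 (f = 0/(3 + (6 - 4)) = 0/(3 + 2) = 0/5 = 0*(⅕) = 0)
g = -2 (g = -2 + (-(-19)*0)/2 = -2 + (-19*0)/2 = -2 + (½)*0 = -2 + 0 = -2)
(54 + g)*(50 - 1*42) = (54 - 2)*(50 - 1*42) = 52*(50 - 42) = 52*8 = 416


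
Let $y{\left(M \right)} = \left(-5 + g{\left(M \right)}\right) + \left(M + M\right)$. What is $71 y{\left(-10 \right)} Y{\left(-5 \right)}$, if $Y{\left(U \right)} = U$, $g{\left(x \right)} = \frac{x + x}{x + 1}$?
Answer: $\frac{72775}{9} \approx 8086.1$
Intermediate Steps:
$g{\left(x \right)} = \frac{2 x}{1 + x}$
$y{\left(M \right)} = -5 + 2 M + \frac{2 M}{1 + M}$ ($y{\left(M \right)} = \left(-5 + \frac{2 M}{1 + M}\right) + \left(M + M\right) = \left(-5 + \frac{2 M}{1 + M}\right) + 2 M = -5 + 2 M + \frac{2 M}{1 + M}$)
$71 y{\left(-10 \right)} Y{\left(-5 \right)} = 71 \frac{-5 - -10 + 2 \left(-10\right)^{2}}{1 - 10} \left(-5\right) = 71 \frac{-5 + 10 + 2 \cdot 100}{-9} \left(-5\right) = 71 \left(- \frac{-5 + 10 + 200}{9}\right) \left(-5\right) = 71 \left(\left(- \frac{1}{9}\right) 205\right) \left(-5\right) = 71 \left(- \frac{205}{9}\right) \left(-5\right) = \left(- \frac{14555}{9}\right) \left(-5\right) = \frac{72775}{9}$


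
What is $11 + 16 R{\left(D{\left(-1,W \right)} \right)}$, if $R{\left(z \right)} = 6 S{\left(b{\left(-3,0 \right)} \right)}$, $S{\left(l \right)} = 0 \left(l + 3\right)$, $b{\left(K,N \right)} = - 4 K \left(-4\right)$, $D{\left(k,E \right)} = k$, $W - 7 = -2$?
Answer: $11$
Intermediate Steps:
$W = 5$ ($W = 7 - 2 = 5$)
$b{\left(K,N \right)} = 16 K$
$S{\left(l \right)} = 0$ ($S{\left(l \right)} = 0 \left(3 + l\right) = 0$)
$R{\left(z \right)} = 0$ ($R{\left(z \right)} = 6 \cdot 0 = 0$)
$11 + 16 R{\left(D{\left(-1,W \right)} \right)} = 11 + 16 \cdot 0 = 11 + 0 = 11$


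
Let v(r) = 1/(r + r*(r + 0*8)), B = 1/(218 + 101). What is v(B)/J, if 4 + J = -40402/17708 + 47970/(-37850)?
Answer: -31002311989/735950496 ≈ -42.126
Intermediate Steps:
J = -252982983/33512390 (J = -4 + (-40402/17708 + 47970/(-37850)) = -4 + (-40402*1/17708 + 47970*(-1/37850)) = -4 + (-20201/8854 - 4797/3785) = -4 - 118933423/33512390 = -252982983/33512390 ≈ -7.5489)
B = 1/319 ≈ 0.0031348
v(r) = 1/(r + r**2) (v(r) = 1/(r + r*(r + 0)) = 1/(r + r*r) = 1/(r + r**2))
v(B)/J = (1/((1/319)*(1 + 1/319)))/(-252982983/33512390) = (319/(320/319))*(-33512390/252982983) = (319*(319/320))*(-33512390/252982983) = (101761/320)*(-33512390/252982983) = -31002311989/735950496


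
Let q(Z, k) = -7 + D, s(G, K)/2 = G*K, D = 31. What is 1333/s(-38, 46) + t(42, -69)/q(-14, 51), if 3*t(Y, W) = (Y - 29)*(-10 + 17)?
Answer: 13885/15732 ≈ 0.88260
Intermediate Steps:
s(G, K) = 2*G*K (s(G, K) = 2*(G*K) = 2*G*K)
q(Z, k) = 24 (q(Z, k) = -7 + 31 = 24)
t(Y, W) = -203/3 + 7*Y/3 (t(Y, W) = ((Y - 29)*(-10 + 17))/3 = ((-29 + Y)*7)/3 = (-203 + 7*Y)/3 = -203/3 + 7*Y/3)
1333/s(-38, 46) + t(42, -69)/q(-14, 51) = 1333/((2*(-38)*46)) + (-203/3 + (7/3)*42)/24 = 1333/(-3496) + (-203/3 + 98)*(1/24) = 1333*(-1/3496) + (91/3)*(1/24) = -1333/3496 + 91/72 = 13885/15732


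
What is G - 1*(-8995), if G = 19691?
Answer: 28686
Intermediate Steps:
G - 1*(-8995) = 19691 - 1*(-8995) = 19691 + 8995 = 28686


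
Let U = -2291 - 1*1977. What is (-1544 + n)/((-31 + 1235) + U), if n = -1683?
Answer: 3227/3064 ≈ 1.0532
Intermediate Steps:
U = -4268 (U = -2291 - 1977 = -4268)
(-1544 + n)/((-31 + 1235) + U) = (-1544 - 1683)/((-31 + 1235) - 4268) = -3227/(1204 - 4268) = -3227/(-3064) = -3227*(-1/3064) = 3227/3064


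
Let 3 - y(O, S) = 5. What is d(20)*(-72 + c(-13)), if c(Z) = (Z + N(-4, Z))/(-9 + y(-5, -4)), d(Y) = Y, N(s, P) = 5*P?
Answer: -14280/11 ≈ -1298.2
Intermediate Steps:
y(O, S) = -2 (y(O, S) = 3 - 1*5 = 3 - 5 = -2)
c(Z) = -6*Z/11 (c(Z) = (Z + 5*Z)/(-9 - 2) = (6*Z)/(-11) = (6*Z)*(-1/11) = -6*Z/11)
d(20)*(-72 + c(-13)) = 20*(-72 - 6/11*(-13)) = 20*(-72 + 78/11) = 20*(-714/11) = -14280/11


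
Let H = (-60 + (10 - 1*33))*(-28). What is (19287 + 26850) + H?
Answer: 48461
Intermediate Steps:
H = 2324 (H = (-60 + (10 - 33))*(-28) = (-60 - 23)*(-28) = -83*(-28) = 2324)
(19287 + 26850) + H = (19287 + 26850) + 2324 = 46137 + 2324 = 48461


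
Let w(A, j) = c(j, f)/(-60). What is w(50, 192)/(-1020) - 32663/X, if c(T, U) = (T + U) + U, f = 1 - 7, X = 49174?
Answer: -5528123/8359580 ≈ -0.66129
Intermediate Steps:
f = -6
c(T, U) = T + 2*U
w(A, j) = 1/5 - j/60 (w(A, j) = (j + 2*(-6))/(-60) = (j - 12)*(-1/60) = (-12 + j)*(-1/60) = 1/5 - j/60)
w(50, 192)/(-1020) - 32663/X = (1/5 - 1/60*192)/(-1020) - 32663/49174 = (1/5 - 16/5)*(-1/1020) - 32663*1/49174 = -3*(-1/1020) - 32663/49174 = 1/340 - 32663/49174 = -5528123/8359580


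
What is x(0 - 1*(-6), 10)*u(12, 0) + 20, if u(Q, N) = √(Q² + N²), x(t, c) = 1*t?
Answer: 92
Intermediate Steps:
x(t, c) = t
u(Q, N) = √(N² + Q²)
x(0 - 1*(-6), 10)*u(12, 0) + 20 = (0 - 1*(-6))*√(0² + 12²) + 20 = (0 + 6)*√(0 + 144) + 20 = 6*√144 + 20 = 6*12 + 20 = 72 + 20 = 92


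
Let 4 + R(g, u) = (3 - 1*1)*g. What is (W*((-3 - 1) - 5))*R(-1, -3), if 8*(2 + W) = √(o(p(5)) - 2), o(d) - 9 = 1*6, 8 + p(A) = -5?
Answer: -108 + 27*√13/4 ≈ -83.662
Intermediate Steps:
p(A) = -13 (p(A) = -8 - 5 = -13)
R(g, u) = -4 + 2*g (R(g, u) = -4 + (3 - 1*1)*g = -4 + (3 - 1)*g = -4 + 2*g)
o(d) = 15 (o(d) = 9 + 1*6 = 9 + 6 = 15)
W = -2 + √13/8 (W = -2 + √(15 - 2)/8 = -2 + √13/8 ≈ -1.5493)
(W*((-3 - 1) - 5))*R(-1, -3) = ((-2 + √13/8)*((-3 - 1) - 5))*(-4 + 2*(-1)) = ((-2 + √13/8)*(-4 - 5))*(-4 - 2) = ((-2 + √13/8)*(-9))*(-6) = (18 - 9*√13/8)*(-6) = -108 + 27*√13/4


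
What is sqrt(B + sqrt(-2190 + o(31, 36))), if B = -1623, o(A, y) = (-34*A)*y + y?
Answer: sqrt(-1623 + I*sqrt(40098)) ≈ 2.4806 + 40.363*I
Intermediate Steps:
o(A, y) = y - 34*A*y (o(A, y) = -34*A*y + y = y - 34*A*y)
sqrt(B + sqrt(-2190 + o(31, 36))) = sqrt(-1623 + sqrt(-2190 + 36*(1 - 34*31))) = sqrt(-1623 + sqrt(-2190 + 36*(1 - 1054))) = sqrt(-1623 + sqrt(-2190 + 36*(-1053))) = sqrt(-1623 + sqrt(-2190 - 37908)) = sqrt(-1623 + sqrt(-40098)) = sqrt(-1623 + I*sqrt(40098))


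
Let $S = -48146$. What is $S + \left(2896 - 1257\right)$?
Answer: $-46507$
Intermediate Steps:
$S + \left(2896 - 1257\right) = -48146 + \left(2896 - 1257\right) = -48146 + 1639 = -46507$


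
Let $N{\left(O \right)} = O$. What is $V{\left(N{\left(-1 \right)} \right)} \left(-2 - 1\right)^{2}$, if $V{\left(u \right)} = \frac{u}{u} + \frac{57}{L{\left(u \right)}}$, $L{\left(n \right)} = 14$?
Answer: $\frac{639}{14} \approx 45.643$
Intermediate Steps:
$V{\left(u \right)} = \frac{71}{14}$ ($V{\left(u \right)} = \frac{u}{u} + \frac{57}{14} = 1 + 57 \cdot \frac{1}{14} = 1 + \frac{57}{14} = \frac{71}{14}$)
$V{\left(N{\left(-1 \right)} \right)} \left(-2 - 1\right)^{2} = \frac{71 \left(-2 - 1\right)^{2}}{14} = \frac{71 \left(-3\right)^{2}}{14} = \frac{71}{14} \cdot 9 = \frac{639}{14}$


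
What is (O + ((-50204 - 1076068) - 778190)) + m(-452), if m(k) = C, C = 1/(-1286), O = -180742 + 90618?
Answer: -2565037597/1286 ≈ -1.9946e+6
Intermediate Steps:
O = -90124
C = -1/1286 ≈ -0.00077760
m(k) = -1/1286
(O + ((-50204 - 1076068) - 778190)) + m(-452) = (-90124 + ((-50204 - 1076068) - 778190)) - 1/1286 = (-90124 + (-1126272 - 778190)) - 1/1286 = (-90124 - 1904462) - 1/1286 = -1994586 - 1/1286 = -2565037597/1286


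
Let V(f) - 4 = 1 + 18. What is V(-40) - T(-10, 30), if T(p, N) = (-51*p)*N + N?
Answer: -15307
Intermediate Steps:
T(p, N) = N - 51*N*p (T(p, N) = -51*N*p + N = N - 51*N*p)
V(f) = 23 (V(f) = 4 + (1 + 18) = 4 + 19 = 23)
V(-40) - T(-10, 30) = 23 - 30*(1 - 51*(-10)) = 23 - 30*(1 + 510) = 23 - 30*511 = 23 - 1*15330 = 23 - 15330 = -15307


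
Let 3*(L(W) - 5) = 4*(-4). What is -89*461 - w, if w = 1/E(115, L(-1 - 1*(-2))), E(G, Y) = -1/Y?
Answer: -123088/3 ≈ -41029.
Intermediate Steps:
L(W) = -1/3 (L(W) = 5 + (4*(-4))/3 = 5 + (1/3)*(-16) = 5 - 16/3 = -1/3)
w = 1/3 (w = 1/(-1/(-1/3)) = 1/(-1*(-3)) = 1/3 ≈ 0.33333)
-89*461 - w = -89*461 - 1*1/3 = -41029 - 1/3 = -123088/3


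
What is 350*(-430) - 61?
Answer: -150561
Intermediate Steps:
350*(-430) - 61 = -150500 - 61 = -150561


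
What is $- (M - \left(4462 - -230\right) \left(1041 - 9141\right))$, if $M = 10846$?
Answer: $-38016046$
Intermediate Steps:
$- (M - \left(4462 - -230\right) \left(1041 - 9141\right)) = - (10846 - \left(4462 - -230\right) \left(1041 - 9141\right)) = - (10846 - \left(4462 + 230\right) \left(-8100\right)) = - (10846 - 4692 \left(-8100\right)) = - (10846 - -38005200) = - (10846 + 38005200) = \left(-1\right) 38016046 = -38016046$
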